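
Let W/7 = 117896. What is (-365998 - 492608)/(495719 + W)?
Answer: -122658/188713 ≈ -0.64997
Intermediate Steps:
W = 825272 (W = 7*117896 = 825272)
(-365998 - 492608)/(495719 + W) = (-365998 - 492608)/(495719 + 825272) = -858606/1320991 = -858606*1/1320991 = -122658/188713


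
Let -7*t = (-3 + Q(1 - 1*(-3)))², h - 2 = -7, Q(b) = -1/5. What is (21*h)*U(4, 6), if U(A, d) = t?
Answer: 768/5 ≈ 153.60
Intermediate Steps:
Q(b) = -⅕ (Q(b) = -1*⅕ = -⅕)
h = -5 (h = 2 - 7 = -5)
t = -256/175 (t = -(-3 - ⅕)²/7 = -(-16/5)²/7 = -⅐*256/25 = -256/175 ≈ -1.4629)
U(A, d) = -256/175
(21*h)*U(4, 6) = (21*(-5))*(-256/175) = -105*(-256/175) = 768/5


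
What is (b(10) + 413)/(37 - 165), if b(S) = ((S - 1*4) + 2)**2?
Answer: -477/128 ≈ -3.7266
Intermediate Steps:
b(S) = (-2 + S)**2 (b(S) = ((S - 4) + 2)**2 = ((-4 + S) + 2)**2 = (-2 + S)**2)
(b(10) + 413)/(37 - 165) = ((-2 + 10)**2 + 413)/(37 - 165) = (8**2 + 413)/(-128) = (64 + 413)*(-1/128) = 477*(-1/128) = -477/128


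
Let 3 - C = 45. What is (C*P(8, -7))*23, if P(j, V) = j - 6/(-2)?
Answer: -10626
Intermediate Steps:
P(j, V) = 3 + j (P(j, V) = j - 6*(-1)/2 = j - 1*(-3) = j + 3 = 3 + j)
C = -42 (C = 3 - 1*45 = 3 - 45 = -42)
(C*P(8, -7))*23 = -42*(3 + 8)*23 = -42*11*23 = -462*23 = -10626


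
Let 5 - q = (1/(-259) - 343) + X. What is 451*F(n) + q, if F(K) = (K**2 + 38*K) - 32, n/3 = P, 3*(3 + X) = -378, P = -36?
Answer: 879461696/259 ≈ 3.3956e+6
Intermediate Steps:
X = -129 (X = -3 + (1/3)*(-378) = -3 - 126 = -129)
n = -108 (n = 3*(-36) = -108)
q = 123544/259 (q = 5 - ((1/(-259) - 343) - 129) = 5 - ((-1/259 - 343) - 129) = 5 - (-88838/259 - 129) = 5 - 1*(-122249/259) = 5 + 122249/259 = 123544/259 ≈ 477.00)
F(K) = -32 + K**2 + 38*K
451*F(n) + q = 451*(-32 + (-108)**2 + 38*(-108)) + 123544/259 = 451*(-32 + 11664 - 4104) + 123544/259 = 451*7528 + 123544/259 = 3395128 + 123544/259 = 879461696/259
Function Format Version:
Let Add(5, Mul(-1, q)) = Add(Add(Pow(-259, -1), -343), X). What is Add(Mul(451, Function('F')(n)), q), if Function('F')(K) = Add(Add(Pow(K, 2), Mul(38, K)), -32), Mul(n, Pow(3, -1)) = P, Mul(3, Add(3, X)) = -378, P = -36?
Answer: Rational(879461696, 259) ≈ 3.3956e+6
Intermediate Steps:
X = -129 (X = Add(-3, Mul(Rational(1, 3), -378)) = Add(-3, -126) = -129)
n = -108 (n = Mul(3, -36) = -108)
q = Rational(123544, 259) (q = Add(5, Mul(-1, Add(Add(Pow(-259, -1), -343), -129))) = Add(5, Mul(-1, Add(Add(Rational(-1, 259), -343), -129))) = Add(5, Mul(-1, Add(Rational(-88838, 259), -129))) = Add(5, Mul(-1, Rational(-122249, 259))) = Add(5, Rational(122249, 259)) = Rational(123544, 259) ≈ 477.00)
Function('F')(K) = Add(-32, Pow(K, 2), Mul(38, K))
Add(Mul(451, Function('F')(n)), q) = Add(Mul(451, Add(-32, Pow(-108, 2), Mul(38, -108))), Rational(123544, 259)) = Add(Mul(451, Add(-32, 11664, -4104)), Rational(123544, 259)) = Add(Mul(451, 7528), Rational(123544, 259)) = Add(3395128, Rational(123544, 259)) = Rational(879461696, 259)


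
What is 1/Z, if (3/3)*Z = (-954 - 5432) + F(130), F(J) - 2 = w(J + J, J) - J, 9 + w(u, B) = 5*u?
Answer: -1/5223 ≈ -0.00019146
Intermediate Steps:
w(u, B) = -9 + 5*u
F(J) = -7 + 9*J (F(J) = 2 + ((-9 + 5*(J + J)) - J) = 2 + ((-9 + 5*(2*J)) - J) = 2 + ((-9 + 10*J) - J) = 2 + (-9 + 9*J) = -7 + 9*J)
Z = -5223 (Z = (-954 - 5432) + (-7 + 9*130) = -6386 + (-7 + 1170) = -6386 + 1163 = -5223)
1/Z = 1/(-5223) = -1/5223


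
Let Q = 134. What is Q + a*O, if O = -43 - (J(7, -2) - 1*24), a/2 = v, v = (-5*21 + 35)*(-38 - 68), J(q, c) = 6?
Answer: -370866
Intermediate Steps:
v = 7420 (v = (-105 + 35)*(-106) = -70*(-106) = 7420)
a = 14840 (a = 2*7420 = 14840)
O = -25 (O = -43 - (6 - 1*24) = -43 - (6 - 24) = -43 - 1*(-18) = -43 + 18 = -25)
Q + a*O = 134 + 14840*(-25) = 134 - 371000 = -370866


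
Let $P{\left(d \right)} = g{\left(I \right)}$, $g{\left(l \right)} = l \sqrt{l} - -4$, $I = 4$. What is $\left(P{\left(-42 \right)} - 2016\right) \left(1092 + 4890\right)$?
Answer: $-11987928$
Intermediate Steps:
$g{\left(l \right)} = 4 + l^{\frac{3}{2}}$ ($g{\left(l \right)} = l^{\frac{3}{2}} + 4 = 4 + l^{\frac{3}{2}}$)
$P{\left(d \right)} = 12$ ($P{\left(d \right)} = 4 + 4^{\frac{3}{2}} = 4 + 8 = 12$)
$\left(P{\left(-42 \right)} - 2016\right) \left(1092 + 4890\right) = \left(12 - 2016\right) \left(1092 + 4890\right) = \left(-2004\right) 5982 = -11987928$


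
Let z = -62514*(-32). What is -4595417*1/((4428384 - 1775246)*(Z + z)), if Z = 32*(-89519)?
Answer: 4595417/2292735734080 ≈ 2.0043e-6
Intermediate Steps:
z = 2000448
Z = -2864608
-4595417*1/((4428384 - 1775246)*(Z + z)) = -4595417*1/((-2864608 + 2000448)*(4428384 - 1775246)) = -4595417/(2653138*(-864160)) = -4595417/(-2292735734080) = -4595417*(-1/2292735734080) = 4595417/2292735734080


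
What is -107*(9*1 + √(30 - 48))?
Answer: -963 - 321*I*√2 ≈ -963.0 - 453.96*I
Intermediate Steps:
-107*(9*1 + √(30 - 48)) = -107*(9 + √(-18)) = -107*(9 + 3*I*√2) = -963 - 321*I*√2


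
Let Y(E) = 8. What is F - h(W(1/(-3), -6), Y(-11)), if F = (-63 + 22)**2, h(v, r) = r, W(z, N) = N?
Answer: 1673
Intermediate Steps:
F = 1681 (F = (-41)**2 = 1681)
F - h(W(1/(-3), -6), Y(-11)) = 1681 - 1*8 = 1681 - 8 = 1673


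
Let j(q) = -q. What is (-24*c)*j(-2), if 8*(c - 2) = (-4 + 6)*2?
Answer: -120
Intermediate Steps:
c = 5/2 (c = 2 + ((-4 + 6)*2)/8 = 2 + (2*2)/8 = 2 + (1/8)*4 = 2 + 1/2 = 5/2 ≈ 2.5000)
(-24*c)*j(-2) = (-24*5/2)*(-1*(-2)) = -60*2 = -120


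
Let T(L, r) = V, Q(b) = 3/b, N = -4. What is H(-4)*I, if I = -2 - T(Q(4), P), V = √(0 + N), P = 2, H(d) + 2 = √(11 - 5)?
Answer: 2*(1 + I)*(2 - √6) ≈ -0.89898 - 0.89898*I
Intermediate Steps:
H(d) = -2 + √6 (H(d) = -2 + √(11 - 5) = -2 + √6)
V = 2*I (V = √(0 - 4) = √(-4) = 2*I ≈ 2.0*I)
T(L, r) = 2*I
I = -2 - 2*I ≈ -2.0 - 2.0*I
H(-4)*I = (-2 + √6)*(-2 - 2*I)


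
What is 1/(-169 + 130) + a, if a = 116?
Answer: 4523/39 ≈ 115.97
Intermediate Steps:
1/(-169 + 130) + a = 1/(-169 + 130) + 116 = 1/(-39) + 116 = -1/39 + 116 = 4523/39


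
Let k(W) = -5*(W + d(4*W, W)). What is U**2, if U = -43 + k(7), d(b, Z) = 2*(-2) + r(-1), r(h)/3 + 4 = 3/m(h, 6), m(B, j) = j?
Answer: 121/4 ≈ 30.250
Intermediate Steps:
r(h) = -21/2 (r(h) = -12 + 3*(3/6) = -12 + 3*(3*(1/6)) = -12 + 3*(1/2) = -12 + 3/2 = -21/2)
d(b, Z) = -29/2 (d(b, Z) = 2*(-2) - 21/2 = -4 - 21/2 = -29/2)
k(W) = 145/2 - 5*W (k(W) = -5*(W - 29/2) = -5*(-29/2 + W) = 145/2 - 5*W)
U = -11/2 (U = -43 + (145/2 - 5*7) = -43 + (145/2 - 35) = -43 + 75/2 = -11/2 ≈ -5.5000)
U**2 = (-11/2)**2 = 121/4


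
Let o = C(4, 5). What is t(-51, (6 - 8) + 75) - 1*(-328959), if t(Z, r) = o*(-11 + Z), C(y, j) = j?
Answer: 328649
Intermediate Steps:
o = 5
t(Z, r) = -55 + 5*Z (t(Z, r) = 5*(-11 + Z) = -55 + 5*Z)
t(-51, (6 - 8) + 75) - 1*(-328959) = (-55 + 5*(-51)) - 1*(-328959) = (-55 - 255) + 328959 = -310 + 328959 = 328649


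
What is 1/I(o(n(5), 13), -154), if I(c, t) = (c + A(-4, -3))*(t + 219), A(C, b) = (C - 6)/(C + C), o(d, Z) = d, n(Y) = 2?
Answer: 4/845 ≈ 0.0047337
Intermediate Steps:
A(C, b) = (-6 + C)/(2*C) (A(C, b) = (-6 + C)/((2*C)) = (-6 + C)*(1/(2*C)) = (-6 + C)/(2*C))
I(c, t) = (219 + t)*(5/4 + c) (I(c, t) = (c + (½)*(-6 - 4)/(-4))*(t + 219) = (c + (½)*(-¼)*(-10))*(219 + t) = (c + 5/4)*(219 + t) = (5/4 + c)*(219 + t) = (219 + t)*(5/4 + c))
1/I(o(n(5), 13), -154) = 1/(1095/4 + 219*2 + (5/4)*(-154) + 2*(-154)) = 1/(1095/4 + 438 - 385/2 - 308) = 1/(845/4) = 4/845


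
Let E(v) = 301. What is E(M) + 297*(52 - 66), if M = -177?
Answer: -3857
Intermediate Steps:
E(M) + 297*(52 - 66) = 301 + 297*(52 - 66) = 301 + 297*(-14) = 301 - 4158 = -3857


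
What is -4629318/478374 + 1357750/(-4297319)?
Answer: -263373955089/26355457427 ≈ -9.9931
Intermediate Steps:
-4629318/478374 + 1357750/(-4297319) = -4629318*1/478374 + 1357750*(-1/4297319) = -771553/79729 - 1357750/4297319 = -263373955089/26355457427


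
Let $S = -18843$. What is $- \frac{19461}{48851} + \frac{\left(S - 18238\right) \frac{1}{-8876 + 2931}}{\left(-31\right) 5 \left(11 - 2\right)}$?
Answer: $- \frac{163206868706}{405134777025} \approx -0.40285$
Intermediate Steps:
$- \frac{19461}{48851} + \frac{\left(S - 18238\right) \frac{1}{-8876 + 2931}}{\left(-31\right) 5 \left(11 - 2\right)} = - \frac{19461}{48851} + \frac{\left(-18843 - 18238\right) \frac{1}{-8876 + 2931}}{\left(-31\right) 5 \left(11 - 2\right)} = \left(-19461\right) \frac{1}{48851} + \frac{\left(-37081\right) \frac{1}{-5945}}{\left(-155\right) \left(11 - 2\right)} = - \frac{19461}{48851} + \frac{\left(-37081\right) \left(- \frac{1}{5945}\right)}{\left(-155\right) 9} = - \frac{19461}{48851} + \frac{37081}{5945 \left(-1395\right)} = - \frac{19461}{48851} + \frac{37081}{5945} \left(- \frac{1}{1395}\right) = - \frac{19461}{48851} - \frac{37081}{8293275} = - \frac{163206868706}{405134777025}$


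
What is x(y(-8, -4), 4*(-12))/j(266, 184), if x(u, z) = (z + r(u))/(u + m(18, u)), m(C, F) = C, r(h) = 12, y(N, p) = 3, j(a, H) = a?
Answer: -6/931 ≈ -0.0064447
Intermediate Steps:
x(u, z) = (12 + z)/(18 + u) (x(u, z) = (z + 12)/(u + 18) = (12 + z)/(18 + u))
x(y(-8, -4), 4*(-12))/j(266, 184) = ((12 + 4*(-12))/(18 + 3))/266 = ((12 - 48)/21)*(1/266) = ((1/21)*(-36))*(1/266) = -12/7*1/266 = -6/931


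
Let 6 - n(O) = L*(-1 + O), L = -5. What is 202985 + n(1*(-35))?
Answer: 202811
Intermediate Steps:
n(O) = 1 + 5*O (n(O) = 6 - (-5)*(-1 + O) = 6 - (5 - 5*O) = 6 + (-5 + 5*O) = 1 + 5*O)
202985 + n(1*(-35)) = 202985 + (1 + 5*(1*(-35))) = 202985 + (1 + 5*(-35)) = 202985 + (1 - 175) = 202985 - 174 = 202811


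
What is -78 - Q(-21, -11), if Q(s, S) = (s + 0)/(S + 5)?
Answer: -163/2 ≈ -81.500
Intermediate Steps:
Q(s, S) = s/(5 + S)
-78 - Q(-21, -11) = -78 - (-21)/(5 - 11) = -78 - (-21)/(-6) = -78 - (-21)*(-1)/6 = -78 - 1*7/2 = -78 - 7/2 = -163/2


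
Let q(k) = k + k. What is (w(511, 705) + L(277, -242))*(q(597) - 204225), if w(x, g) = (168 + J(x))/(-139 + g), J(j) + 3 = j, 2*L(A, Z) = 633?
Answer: -36508019265/566 ≈ -6.4502e+7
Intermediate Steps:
L(A, Z) = 633/2 (L(A, Z) = (1/2)*633 = 633/2)
q(k) = 2*k
J(j) = -3 + j
w(x, g) = (165 + x)/(-139 + g) (w(x, g) = (168 + (-3 + x))/(-139 + g) = (165 + x)/(-139 + g))
(w(511, 705) + L(277, -242))*(q(597) - 204225) = ((165 + 511)/(-139 + 705) + 633/2)*(2*597 - 204225) = (676/566 + 633/2)*(1194 - 204225) = ((1/566)*676 + 633/2)*(-203031) = (338/283 + 633/2)*(-203031) = (179815/566)*(-203031) = -36508019265/566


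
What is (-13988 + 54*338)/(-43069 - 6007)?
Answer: -1066/12269 ≈ -0.086886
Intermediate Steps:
(-13988 + 54*338)/(-43069 - 6007) = (-13988 + 18252)/(-49076) = 4264*(-1/49076) = -1066/12269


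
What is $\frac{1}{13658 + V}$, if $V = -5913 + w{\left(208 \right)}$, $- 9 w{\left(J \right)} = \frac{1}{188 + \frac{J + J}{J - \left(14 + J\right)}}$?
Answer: $\frac{9972}{77233133} \approx 0.00012912$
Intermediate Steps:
$w{\left(J \right)} = - \frac{1}{9 \left(188 - \frac{J}{7}\right)}$ ($w{\left(J \right)} = - \frac{1}{9 \left(188 + \frac{J + J}{J - \left(14 + J\right)}\right)} = - \frac{1}{9 \left(188 + \frac{2 J}{-14}\right)} = - \frac{1}{9 \left(188 + 2 J \left(- \frac{1}{14}\right)\right)} = - \frac{1}{9 \left(188 - \frac{J}{7}\right)}$)
$V = - \frac{58964443}{9972}$ ($V = -5913 + \frac{7}{9 \left(-1316 + 208\right)} = -5913 + \frac{7}{9 \left(-1108\right)} = -5913 + \frac{7}{9} \left(- \frac{1}{1108}\right) = -5913 - \frac{7}{9972} = - \frac{58964443}{9972} \approx -5913.0$)
$\frac{1}{13658 + V} = \frac{1}{13658 - \frac{58964443}{9972}} = \frac{1}{\frac{77233133}{9972}} = \frac{9972}{77233133}$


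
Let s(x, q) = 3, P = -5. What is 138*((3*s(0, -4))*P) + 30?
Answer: -6180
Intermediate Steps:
138*((3*s(0, -4))*P) + 30 = 138*((3*3)*(-5)) + 30 = 138*(9*(-5)) + 30 = 138*(-45) + 30 = -6210 + 30 = -6180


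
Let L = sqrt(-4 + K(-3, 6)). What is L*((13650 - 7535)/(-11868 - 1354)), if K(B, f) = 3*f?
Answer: -6115*sqrt(14)/13222 ≈ -1.7305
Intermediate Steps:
L = sqrt(14) (L = sqrt(-4 + 3*6) = sqrt(-4 + 18) = sqrt(14) ≈ 3.7417)
L*((13650 - 7535)/(-11868 - 1354)) = sqrt(14)*((13650 - 7535)/(-11868 - 1354)) = sqrt(14)*(6115/(-13222)) = sqrt(14)*(6115*(-1/13222)) = sqrt(14)*(-6115/13222) = -6115*sqrt(14)/13222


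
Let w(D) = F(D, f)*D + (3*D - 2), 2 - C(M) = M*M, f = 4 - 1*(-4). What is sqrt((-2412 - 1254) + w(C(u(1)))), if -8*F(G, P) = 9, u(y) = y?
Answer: I*sqrt(58658)/4 ≈ 60.549*I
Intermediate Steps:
f = 8 (f = 4 + 4 = 8)
F(G, P) = -9/8 (F(G, P) = -1/8*9 = -9/8)
C(M) = 2 - M**2 (C(M) = 2 - M*M = 2 - M**2)
w(D) = -2 + 15*D/8 (w(D) = -9*D/8 + (3*D - 2) = -9*D/8 + (-2 + 3*D) = -2 + 15*D/8)
sqrt((-2412 - 1254) + w(C(u(1)))) = sqrt((-2412 - 1254) + (-2 + 15*(2 - 1*1**2)/8)) = sqrt(-3666 + (-2 + 15*(2 - 1*1)/8)) = sqrt(-3666 + (-2 + 15*(2 - 1)/8)) = sqrt(-3666 + (-2 + (15/8)*1)) = sqrt(-3666 + (-2 + 15/8)) = sqrt(-3666 - 1/8) = sqrt(-29329/8) = I*sqrt(58658)/4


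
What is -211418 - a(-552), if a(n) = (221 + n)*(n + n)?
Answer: -576842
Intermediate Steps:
a(n) = 2*n*(221 + n) (a(n) = (221 + n)*(2*n) = 2*n*(221 + n))
-211418 - a(-552) = -211418 - 2*(-552)*(221 - 552) = -211418 - 2*(-552)*(-331) = -211418 - 1*365424 = -211418 - 365424 = -576842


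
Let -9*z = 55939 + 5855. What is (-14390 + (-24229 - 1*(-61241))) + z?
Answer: 15756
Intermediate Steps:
z = -6866 (z = -(55939 + 5855)/9 = -⅑*61794 = -6866)
(-14390 + (-24229 - 1*(-61241))) + z = (-14390 + (-24229 - 1*(-61241))) - 6866 = (-14390 + (-24229 + 61241)) - 6866 = (-14390 + 37012) - 6866 = 22622 - 6866 = 15756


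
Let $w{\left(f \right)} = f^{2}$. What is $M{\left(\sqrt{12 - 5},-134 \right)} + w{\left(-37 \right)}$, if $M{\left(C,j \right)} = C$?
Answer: $1369 + \sqrt{7} \approx 1371.6$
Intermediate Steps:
$M{\left(\sqrt{12 - 5},-134 \right)} + w{\left(-37 \right)} = \sqrt{12 - 5} + \left(-37\right)^{2} = \sqrt{7} + 1369 = 1369 + \sqrt{7}$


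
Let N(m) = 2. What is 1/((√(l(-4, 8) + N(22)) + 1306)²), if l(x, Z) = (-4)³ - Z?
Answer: (1306 + I*√70)⁻² ≈ 5.8622e-7 - 7.511e-9*I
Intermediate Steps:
l(x, Z) = -64 - Z
1/((√(l(-4, 8) + N(22)) + 1306)²) = 1/((√((-64 - 1*8) + 2) + 1306)²) = 1/((√((-64 - 8) + 2) + 1306)²) = 1/((√(-72 + 2) + 1306)²) = 1/((√(-70) + 1306)²) = 1/((I*√70 + 1306)²) = 1/((1306 + I*√70)²) = (1306 + I*√70)⁻²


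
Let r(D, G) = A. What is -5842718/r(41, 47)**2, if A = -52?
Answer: -2921359/1352 ≈ -2160.8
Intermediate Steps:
r(D, G) = -52
-5842718/r(41, 47)**2 = -5842718/((-52)**2) = -5842718/2704 = -5842718*1/2704 = -2921359/1352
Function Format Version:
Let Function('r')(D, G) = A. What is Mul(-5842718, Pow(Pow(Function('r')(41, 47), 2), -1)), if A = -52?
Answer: Rational(-2921359, 1352) ≈ -2160.8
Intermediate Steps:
Function('r')(D, G) = -52
Mul(-5842718, Pow(Pow(Function('r')(41, 47), 2), -1)) = Mul(-5842718, Pow(Pow(-52, 2), -1)) = Mul(-5842718, Pow(2704, -1)) = Mul(-5842718, Rational(1, 2704)) = Rational(-2921359, 1352)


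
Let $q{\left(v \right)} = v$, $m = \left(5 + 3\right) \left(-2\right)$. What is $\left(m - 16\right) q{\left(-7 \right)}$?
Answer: $224$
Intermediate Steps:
$m = -16$ ($m = 8 \left(-2\right) = -16$)
$\left(m - 16\right) q{\left(-7 \right)} = \left(-16 - 16\right) \left(-7\right) = \left(-32\right) \left(-7\right) = 224$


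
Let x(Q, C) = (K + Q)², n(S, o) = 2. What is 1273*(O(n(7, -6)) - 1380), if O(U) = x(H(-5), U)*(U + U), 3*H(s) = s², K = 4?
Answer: -8839712/9 ≈ -9.8219e+5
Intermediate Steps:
H(s) = s²/3
x(Q, C) = (4 + Q)²
O(U) = 2738*U/9 (O(U) = (4 + (⅓)*(-5)²)²*(U + U) = (4 + (⅓)*25)²*(2*U) = (4 + 25/3)²*(2*U) = (37/3)²*(2*U) = 1369*(2*U)/9 = 2738*U/9)
1273*(O(n(7, -6)) - 1380) = 1273*((2738/9)*2 - 1380) = 1273*(5476/9 - 1380) = 1273*(-6944/9) = -8839712/9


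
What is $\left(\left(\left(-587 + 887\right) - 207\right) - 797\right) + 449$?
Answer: $-255$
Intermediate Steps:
$\left(\left(\left(-587 + 887\right) - 207\right) - 797\right) + 449 = \left(\left(300 - 207\right) - 797\right) + 449 = \left(93 - 797\right) + 449 = -704 + 449 = -255$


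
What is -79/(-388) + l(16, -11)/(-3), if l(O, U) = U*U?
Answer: -46711/1164 ≈ -40.130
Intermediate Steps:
l(O, U) = U**2
-79/(-388) + l(16, -11)/(-3) = -79/(-388) + (-11)**2/(-3) = -79*(-1/388) + 121*(-1/3) = 79/388 - 121/3 = -46711/1164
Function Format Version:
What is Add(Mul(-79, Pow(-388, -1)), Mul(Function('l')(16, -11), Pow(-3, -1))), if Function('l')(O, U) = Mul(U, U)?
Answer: Rational(-46711, 1164) ≈ -40.130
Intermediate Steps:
Function('l')(O, U) = Pow(U, 2)
Add(Mul(-79, Pow(-388, -1)), Mul(Function('l')(16, -11), Pow(-3, -1))) = Add(Mul(-79, Pow(-388, -1)), Mul(Pow(-11, 2), Pow(-3, -1))) = Add(Mul(-79, Rational(-1, 388)), Mul(121, Rational(-1, 3))) = Add(Rational(79, 388), Rational(-121, 3)) = Rational(-46711, 1164)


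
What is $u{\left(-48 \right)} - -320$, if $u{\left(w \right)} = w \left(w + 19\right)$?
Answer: $1712$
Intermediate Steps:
$u{\left(w \right)} = w \left(19 + w\right)$
$u{\left(-48 \right)} - -320 = - 48 \left(19 - 48\right) - -320 = \left(-48\right) \left(-29\right) + 320 = 1392 + 320 = 1712$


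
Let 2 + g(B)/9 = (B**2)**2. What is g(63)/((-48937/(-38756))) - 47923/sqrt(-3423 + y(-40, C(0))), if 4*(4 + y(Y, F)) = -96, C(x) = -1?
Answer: 5494695111036/48937 + 2819*I*sqrt(3451)/203 ≈ 1.1228e+8 + 815.78*I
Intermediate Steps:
y(Y, F) = -28 (y(Y, F) = -4 + (1/4)*(-96) = -4 - 24 = -28)
g(B) = -18 + 9*B**4 (g(B) = -18 + 9*(B**2)**2 = -18 + 9*B**4)
g(63)/((-48937/(-38756))) - 47923/sqrt(-3423 + y(-40, C(0))) = (-18 + 9*63**4)/((-48937/(-38756))) - 47923/sqrt(-3423 - 28) = (-18 + 9*15752961)/((-48937*(-1/38756))) - 47923*(-I*sqrt(3451)/3451) = (-18 + 141776649)/(48937/38756) - 47923*(-I*sqrt(3451)/3451) = 141776631*(38756/48937) - (-2819)*I*sqrt(3451)/203 = 5494695111036/48937 + 2819*I*sqrt(3451)/203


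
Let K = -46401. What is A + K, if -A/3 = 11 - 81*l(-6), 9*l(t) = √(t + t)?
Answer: -46434 + 54*I*√3 ≈ -46434.0 + 93.531*I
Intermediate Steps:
l(t) = √2*√t/9 (l(t) = √(t + t)/9 = √(2*t)/9 = (√2*√t)/9 = √2*√t/9)
A = -33 + 54*I*√3 (A = -3*(11 - 9*√2*√(-6)) = -3*(11 - 9*√2*I*√6) = -3*(11 - 18*I*√3) = -33 + 54*I*√3 ≈ -33.0 + 93.531*I)
A + K = (-33 + 54*I*√3) - 46401 = -46434 + 54*I*√3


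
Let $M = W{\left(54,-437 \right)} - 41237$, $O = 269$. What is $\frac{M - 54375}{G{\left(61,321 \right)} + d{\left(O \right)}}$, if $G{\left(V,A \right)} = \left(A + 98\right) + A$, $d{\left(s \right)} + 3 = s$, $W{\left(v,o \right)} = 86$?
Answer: $- \frac{47763}{503} \approx -94.956$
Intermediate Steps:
$d{\left(s \right)} = -3 + s$
$G{\left(V,A \right)} = 98 + 2 A$ ($G{\left(V,A \right)} = \left(98 + A\right) + A = 98 + 2 A$)
$M = -41151$ ($M = 86 - 41237 = -41151$)
$\frac{M - 54375}{G{\left(61,321 \right)} + d{\left(O \right)}} = \frac{-41151 - 54375}{\left(98 + 2 \cdot 321\right) + \left(-3 + 269\right)} = - \frac{95526}{\left(98 + 642\right) + 266} = - \frac{95526}{740 + 266} = - \frac{95526}{1006} = \left(-95526\right) \frac{1}{1006} = - \frac{47763}{503}$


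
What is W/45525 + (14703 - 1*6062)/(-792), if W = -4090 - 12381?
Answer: -135475519/12018600 ≈ -11.272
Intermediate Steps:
W = -16471
W/45525 + (14703 - 1*6062)/(-792) = -16471/45525 + (14703 - 1*6062)/(-792) = -16471*1/45525 + (14703 - 6062)*(-1/792) = -16471/45525 + 8641*(-1/792) = -16471/45525 - 8641/792 = -135475519/12018600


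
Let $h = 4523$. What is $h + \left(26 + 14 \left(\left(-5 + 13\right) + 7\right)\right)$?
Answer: $4759$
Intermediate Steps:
$h + \left(26 + 14 \left(\left(-5 + 13\right) + 7\right)\right) = 4523 + \left(26 + 14 \left(\left(-5 + 13\right) + 7\right)\right) = 4523 + \left(26 + 14 \left(8 + 7\right)\right) = 4523 + \left(26 + 14 \cdot 15\right) = 4523 + \left(26 + 210\right) = 4523 + 236 = 4759$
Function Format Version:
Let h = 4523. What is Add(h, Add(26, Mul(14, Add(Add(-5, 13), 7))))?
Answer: 4759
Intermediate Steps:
Add(h, Add(26, Mul(14, Add(Add(-5, 13), 7)))) = Add(4523, Add(26, Mul(14, Add(Add(-5, 13), 7)))) = Add(4523, Add(26, Mul(14, Add(8, 7)))) = Add(4523, Add(26, Mul(14, 15))) = Add(4523, Add(26, 210)) = Add(4523, 236) = 4759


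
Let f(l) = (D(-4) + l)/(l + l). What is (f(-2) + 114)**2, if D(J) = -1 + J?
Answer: 214369/16 ≈ 13398.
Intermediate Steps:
f(l) = (-5 + l)/(2*l) (f(l) = ((-1 - 4) + l)/(l + l) = (-5 + l)/((2*l)) = (-5 + l)*(1/(2*l)) = (-5 + l)/(2*l))
(f(-2) + 114)**2 = ((1/2)*(-5 - 2)/(-2) + 114)**2 = ((1/2)*(-1/2)*(-7) + 114)**2 = (7/4 + 114)**2 = (463/4)**2 = 214369/16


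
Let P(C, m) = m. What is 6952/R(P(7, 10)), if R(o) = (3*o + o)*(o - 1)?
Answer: 869/45 ≈ 19.311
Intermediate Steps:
R(o) = 4*o*(-1 + o) (R(o) = (4*o)*(-1 + o) = 4*o*(-1 + o))
6952/R(P(7, 10)) = 6952/((4*10*(-1 + 10))) = 6952/((4*10*9)) = 6952/360 = 6952*(1/360) = 869/45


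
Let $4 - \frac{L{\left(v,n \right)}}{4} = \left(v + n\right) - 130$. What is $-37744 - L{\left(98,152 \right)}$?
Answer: $-37280$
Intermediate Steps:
$L{\left(v,n \right)} = 536 - 4 n - 4 v$ ($L{\left(v,n \right)} = 16 - 4 \left(\left(v + n\right) - 130\right) = 16 - 4 \left(\left(n + v\right) - 130\right) = 16 - 4 \left(-130 + n + v\right) = 16 - \left(-520 + 4 n + 4 v\right) = 536 - 4 n - 4 v$)
$-37744 - L{\left(98,152 \right)} = -37744 - \left(536 - 608 - 392\right) = -37744 - -464 = -37744 + 464 = -37280$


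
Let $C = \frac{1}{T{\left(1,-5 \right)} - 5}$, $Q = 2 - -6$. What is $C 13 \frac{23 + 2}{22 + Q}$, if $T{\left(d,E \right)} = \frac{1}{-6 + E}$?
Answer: $- \frac{715}{336} \approx -2.128$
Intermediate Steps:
$Q = 8$ ($Q = 2 + 6 = 8$)
$C = - \frac{11}{56}$ ($C = \frac{1}{\frac{1}{-6 - 5} - 5} = \frac{1}{\frac{1}{-11} - 5} = \frac{1}{- \frac{1}{11} - 5} = \frac{1}{- \frac{56}{11}} = - \frac{11}{56} \approx -0.19643$)
$C 13 \frac{23 + 2}{22 + Q} = \left(- \frac{11}{56}\right) 13 \frac{23 + 2}{22 + 8} = - \frac{143 \cdot \frac{25}{30}}{56} = - \frac{143 \cdot 25 \cdot \frac{1}{30}}{56} = \left(- \frac{143}{56}\right) \frac{5}{6} = - \frac{715}{336}$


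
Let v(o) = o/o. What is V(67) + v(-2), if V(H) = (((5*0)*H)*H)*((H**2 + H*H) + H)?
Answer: 1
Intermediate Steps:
V(H) = 0 (V(H) = ((0*H)*H)*((H**2 + H**2) + H) = (0*H)*(2*H**2 + H) = 0*(H + 2*H**2) = 0)
v(o) = 1
V(67) + v(-2) = 0 + 1 = 1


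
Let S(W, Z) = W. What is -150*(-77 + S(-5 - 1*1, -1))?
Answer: 12450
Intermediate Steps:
-150*(-77 + S(-5 - 1*1, -1)) = -150*(-77 + (-5 - 1*1)) = -150*(-77 + (-5 - 1)) = -150*(-77 - 6) = -150*(-83) = 12450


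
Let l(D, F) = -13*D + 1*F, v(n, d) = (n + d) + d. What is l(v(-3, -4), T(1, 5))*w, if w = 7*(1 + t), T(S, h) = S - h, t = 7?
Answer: 7784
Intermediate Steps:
v(n, d) = n + 2*d (v(n, d) = (d + n) + d = n + 2*d)
w = 56 (w = 7*(1 + 7) = 7*8 = 56)
l(D, F) = F - 13*D (l(D, F) = -13*D + F = F - 13*D)
l(v(-3, -4), T(1, 5))*w = ((1 - 1*5) - 13*(-3 + 2*(-4)))*56 = ((1 - 5) - 13*(-3 - 8))*56 = (-4 - 13*(-11))*56 = (-4 + 143)*56 = 139*56 = 7784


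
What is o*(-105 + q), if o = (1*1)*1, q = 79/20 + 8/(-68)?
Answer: -34397/340 ≈ -101.17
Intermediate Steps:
q = 1303/340 (q = 79*(1/20) + 8*(-1/68) = 79/20 - 2/17 = 1303/340 ≈ 3.8324)
o = 1 (o = 1*1 = 1)
o*(-105 + q) = 1*(-105 + 1303/340) = 1*(-34397/340) = -34397/340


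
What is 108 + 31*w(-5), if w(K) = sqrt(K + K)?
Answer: 108 + 31*I*sqrt(10) ≈ 108.0 + 98.031*I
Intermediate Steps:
w(K) = sqrt(2)*sqrt(K) (w(K) = sqrt(2*K) = sqrt(2)*sqrt(K))
108 + 31*w(-5) = 108 + 31*(sqrt(2)*sqrt(-5)) = 108 + 31*(sqrt(2)*(I*sqrt(5))) = 108 + 31*(I*sqrt(10)) = 108 + 31*I*sqrt(10)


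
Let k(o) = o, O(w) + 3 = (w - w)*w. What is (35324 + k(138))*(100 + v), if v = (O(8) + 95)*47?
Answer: 156883888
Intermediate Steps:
O(w) = -3 (O(w) = -3 + (w - w)*w = -3 + 0*w = -3 + 0 = -3)
v = 4324 (v = (-3 + 95)*47 = 92*47 = 4324)
(35324 + k(138))*(100 + v) = (35324 + 138)*(100 + 4324) = 35462*4424 = 156883888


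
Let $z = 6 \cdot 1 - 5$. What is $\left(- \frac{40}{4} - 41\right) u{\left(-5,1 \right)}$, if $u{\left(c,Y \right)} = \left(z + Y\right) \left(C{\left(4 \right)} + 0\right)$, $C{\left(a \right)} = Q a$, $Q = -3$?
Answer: $1224$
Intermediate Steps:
$C{\left(a \right)} = - 3 a$
$z = 1$ ($z = 6 - 5 = 1$)
$u{\left(c,Y \right)} = -12 - 12 Y$ ($u{\left(c,Y \right)} = \left(1 + Y\right) \left(\left(-3\right) 4 + 0\right) = \left(1 + Y\right) \left(-12 + 0\right) = \left(1 + Y\right) \left(-12\right) = -12 - 12 Y$)
$\left(- \frac{40}{4} - 41\right) u{\left(-5,1 \right)} = \left(- \frac{40}{4} - 41\right) \left(-12 - 12\right) = \left(\left(-40\right) \frac{1}{4} - 41\right) \left(-12 - 12\right) = \left(-10 - 41\right) \left(-24\right) = \left(-51\right) \left(-24\right) = 1224$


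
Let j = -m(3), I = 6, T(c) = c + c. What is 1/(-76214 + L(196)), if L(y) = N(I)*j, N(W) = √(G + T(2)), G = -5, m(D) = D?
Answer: -76214/5808573805 + 3*I/5808573805 ≈ -1.3121e-5 + 5.1648e-10*I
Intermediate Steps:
T(c) = 2*c
N(W) = I (N(W) = √(-5 + 2*2) = √(-5 + 4) = √(-1) = I)
j = -3 (j = -1*3 = -3)
L(y) = -3*I (L(y) = I*(-3) = -3*I)
1/(-76214 + L(196)) = 1/(-76214 - 3*I) = (-76214 + 3*I)/5808573805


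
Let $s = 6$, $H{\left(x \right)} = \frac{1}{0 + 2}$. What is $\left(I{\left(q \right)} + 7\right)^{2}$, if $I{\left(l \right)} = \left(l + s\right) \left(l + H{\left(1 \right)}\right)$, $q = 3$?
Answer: $\frac{5929}{4} \approx 1482.3$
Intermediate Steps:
$H{\left(x \right)} = \frac{1}{2}$
$I{\left(l \right)} = \left(\frac{1}{2} + l\right) \left(6 + l\right)$ ($I{\left(l \right)} = \left(l + 6\right) \left(l + \frac{1}{2}\right) = \left(6 + l\right) \left(\frac{1}{2} + l\right) = \left(\frac{1}{2} + l\right) \left(6 + l\right)$)
$\left(I{\left(q \right)} + 7\right)^{2} = \left(\left(3 + 3^{2} + \frac{13}{2} \cdot 3\right) + 7\right)^{2} = \left(\left(3 + 9 + \frac{39}{2}\right) + 7\right)^{2} = \left(\frac{63}{2} + 7\right)^{2} = \left(\frac{77}{2}\right)^{2} = \frac{5929}{4}$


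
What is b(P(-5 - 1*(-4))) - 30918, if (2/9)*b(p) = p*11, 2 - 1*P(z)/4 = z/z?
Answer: -30720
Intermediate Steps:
P(z) = 4 (P(z) = 8 - 4*z/z = 8 - 4*1 = 8 - 4 = 4)
b(p) = 99*p/2 (b(p) = 9*(p*11)/2 = 9*(11*p)/2 = 99*p/2)
b(P(-5 - 1*(-4))) - 30918 = (99/2)*4 - 30918 = 198 - 30918 = -30720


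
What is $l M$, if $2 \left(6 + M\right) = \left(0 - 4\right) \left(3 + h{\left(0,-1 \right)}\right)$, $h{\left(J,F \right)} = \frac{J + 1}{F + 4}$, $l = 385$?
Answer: $- \frac{14630}{3} \approx -4876.7$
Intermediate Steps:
$h{\left(J,F \right)} = \frac{1 + J}{4 + F}$
$M = - \frac{38}{3}$ ($M = -6 + \frac{\left(0 - 4\right) \left(3 + \frac{1 + 0}{4 - 1}\right)}{2} = -6 + \frac{\left(-4\right) \left(3 + \frac{1}{3} \cdot 1\right)}{2} = -6 + \frac{\left(-4\right) \left(3 + \frac{1}{3}\right)}{2} = -6 + \frac{\left(-4\right) \frac{10}{3}}{2} = -6 + \frac{1}{2} \left(- \frac{40}{3}\right) = -6 - \frac{20}{3} = - \frac{38}{3} \approx -12.667$)
$l M = 385 \left(- \frac{38}{3}\right) = - \frac{14630}{3}$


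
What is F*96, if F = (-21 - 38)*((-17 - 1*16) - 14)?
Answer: 266208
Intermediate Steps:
F = 2773 (F = -59*((-17 - 16) - 14) = -59*(-33 - 14) = -59*(-47) = 2773)
F*96 = 2773*96 = 266208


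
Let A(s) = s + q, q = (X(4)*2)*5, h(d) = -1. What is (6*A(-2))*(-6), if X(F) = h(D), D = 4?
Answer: 432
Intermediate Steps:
X(F) = -1
q = -10 (q = -1*2*5 = -2*5 = -10)
A(s) = -10 + s (A(s) = s - 10 = -10 + s)
(6*A(-2))*(-6) = (6*(-10 - 2))*(-6) = (6*(-12))*(-6) = -72*(-6) = 432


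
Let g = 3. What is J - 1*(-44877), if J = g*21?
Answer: 44940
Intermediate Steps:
J = 63 (J = 3*21 = 63)
J - 1*(-44877) = 63 - 1*(-44877) = 63 + 44877 = 44940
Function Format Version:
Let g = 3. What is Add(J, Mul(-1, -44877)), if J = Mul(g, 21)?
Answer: 44940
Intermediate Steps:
J = 63 (J = Mul(3, 21) = 63)
Add(J, Mul(-1, -44877)) = Add(63, Mul(-1, -44877)) = Add(63, 44877) = 44940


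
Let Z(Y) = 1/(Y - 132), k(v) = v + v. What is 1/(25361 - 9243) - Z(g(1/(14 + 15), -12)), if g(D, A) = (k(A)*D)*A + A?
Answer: 235655/31333392 ≈ 0.0075209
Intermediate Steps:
k(v) = 2*v
g(D, A) = A + 2*D*A² (g(D, A) = ((2*A)*D)*A + A = (2*A*D)*A + A = 2*D*A² + A = A + 2*D*A²)
Z(Y) = 1/(-132 + Y)
1/(25361 - 9243) - Z(g(1/(14 + 15), -12)) = 1/(25361 - 9243) - 1/(-132 - 12*(1 + 2*(-12)/(14 + 15))) = 1/16118 - 1/(-132 - 12*(1 + 2*(-12)/29)) = 1/16118 - 1/(-132 - 12*(1 + 2*(-12)*(1/29))) = 1/16118 - 1/(-132 - 12*(1 - 24/29)) = 1/16118 - 1/(-132 - 12*5/29) = 1/16118 - 1/(-132 - 60/29) = 1/16118 - 1/(-3888/29) = 1/16118 - 1*(-29/3888) = 1/16118 + 29/3888 = 235655/31333392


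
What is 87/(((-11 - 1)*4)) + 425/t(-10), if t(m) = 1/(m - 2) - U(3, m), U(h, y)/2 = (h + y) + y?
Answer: 69797/6512 ≈ 10.718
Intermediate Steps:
U(h, y) = 2*h + 4*y (U(h, y) = 2*((h + y) + y) = 2*(h + 2*y) = 2*h + 4*y)
t(m) = -6 + 1/(-2 + m) - 4*m (t(m) = 1/(m - 2) - (2*3 + 4*m) = 1/(-2 + m) - (6 + 4*m) = 1/(-2 + m) + (-6 - 4*m) = -6 + 1/(-2 + m) - 4*m)
87/(((-11 - 1)*4)) + 425/t(-10) = 87/(((-11 - 1)*4)) + 425/(((13 - 4*(-10)**2 + 2*(-10))/(-2 - 10))) = 87/((-12*4)) + 425/(((13 - 4*100 - 20)/(-12))) = 87/(-48) + 425/((-(13 - 400 - 20)/12)) = 87*(-1/48) + 425/((-1/12*(-407))) = -29/16 + 425/(407/12) = -29/16 + 425*(12/407) = -29/16 + 5100/407 = 69797/6512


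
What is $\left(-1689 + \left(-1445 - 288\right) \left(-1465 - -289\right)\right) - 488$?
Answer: $2035831$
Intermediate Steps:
$\left(-1689 + \left(-1445 - 288\right) \left(-1465 - -289\right)\right) - 488 = \left(-1689 - 1733 \left(-1465 + \left(\left(-186 + 155\right) + 320\right)\right)\right) - 488 = \left(-1689 - 1733 \left(-1465 + \left(-31 + 320\right)\right)\right) - 488 = \left(-1689 - 1733 \left(-1465 + 289\right)\right) - 488 = \left(-1689 - -2038008\right) - 488 = \left(-1689 + 2038008\right) - 488 = 2036319 - 488 = 2035831$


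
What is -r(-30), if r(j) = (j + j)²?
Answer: -3600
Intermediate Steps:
r(j) = 4*j² (r(j) = (2*j)² = 4*j²)
-r(-30) = -4*(-30)² = -4*900 = -1*3600 = -3600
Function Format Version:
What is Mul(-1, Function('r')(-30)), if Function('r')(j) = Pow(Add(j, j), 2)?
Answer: -3600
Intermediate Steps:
Function('r')(j) = Mul(4, Pow(j, 2)) (Function('r')(j) = Pow(Mul(2, j), 2) = Mul(4, Pow(j, 2)))
Mul(-1, Function('r')(-30)) = Mul(-1, Mul(4, Pow(-30, 2))) = Mul(-1, Mul(4, 900)) = Mul(-1, 3600) = -3600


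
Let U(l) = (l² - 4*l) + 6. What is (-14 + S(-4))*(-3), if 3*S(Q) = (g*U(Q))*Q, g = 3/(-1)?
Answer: -414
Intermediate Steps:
g = -3 (g = 3*(-1) = -3)
U(l) = 6 + l² - 4*l
S(Q) = Q*(-18 - 3*Q² + 12*Q)/3 (S(Q) = ((-3*(6 + Q² - 4*Q))*Q)/3 = ((-18 - 3*Q² + 12*Q)*Q)/3 = (Q*(-18 - 3*Q² + 12*Q))/3 = Q*(-18 - 3*Q² + 12*Q)/3)
(-14 + S(-4))*(-3) = (-14 - 4*(-6 - 1*(-4)² + 4*(-4)))*(-3) = (-14 - 4*(-6 - 1*16 - 16))*(-3) = (-14 - 4*(-6 - 16 - 16))*(-3) = (-14 - 4*(-38))*(-3) = (-14 + 152)*(-3) = 138*(-3) = -414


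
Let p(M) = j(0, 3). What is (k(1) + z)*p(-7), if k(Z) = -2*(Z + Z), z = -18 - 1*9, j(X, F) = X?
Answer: 0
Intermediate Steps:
z = -27 (z = -18 - 9 = -27)
k(Z) = -4*Z
p(M) = 0
(k(1) + z)*p(-7) = (-4*1 - 27)*0 = (-4 - 27)*0 = -31*0 = 0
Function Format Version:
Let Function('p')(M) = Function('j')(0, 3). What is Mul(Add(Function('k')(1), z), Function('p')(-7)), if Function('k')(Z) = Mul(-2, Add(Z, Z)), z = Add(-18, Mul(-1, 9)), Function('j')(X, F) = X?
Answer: 0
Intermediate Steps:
z = -27 (z = Add(-18, -9) = -27)
Function('k')(Z) = Mul(-4, Z) (Function('k')(Z) = Mul(-2, Mul(2, Z)) = Mul(-4, Z))
Function('p')(M) = 0
Mul(Add(Function('k')(1), z), Function('p')(-7)) = Mul(Add(Mul(-4, 1), -27), 0) = Mul(Add(-4, -27), 0) = Mul(-31, 0) = 0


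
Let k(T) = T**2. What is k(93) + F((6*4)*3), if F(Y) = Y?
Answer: 8721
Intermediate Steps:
k(93) + F((6*4)*3) = 93**2 + (6*4)*3 = 8649 + 24*3 = 8649 + 72 = 8721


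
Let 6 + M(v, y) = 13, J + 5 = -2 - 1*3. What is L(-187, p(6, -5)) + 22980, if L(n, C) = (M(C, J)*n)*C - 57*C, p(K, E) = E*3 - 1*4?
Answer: 48934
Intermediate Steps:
J = -10 (J = -5 + (-2 - 1*3) = -5 + (-2 - 3) = -5 - 5 = -10)
M(v, y) = 7 (M(v, y) = -6 + 13 = 7)
p(K, E) = -4 + 3*E (p(K, E) = 3*E - 4 = -4 + 3*E)
L(n, C) = -57*C + 7*C*n (L(n, C) = (7*n)*C - 57*C = 7*C*n - 57*C = -57*C + 7*C*n)
L(-187, p(6, -5)) + 22980 = (-4 + 3*(-5))*(-57 + 7*(-187)) + 22980 = (-4 - 15)*(-57 - 1309) + 22980 = -19*(-1366) + 22980 = 25954 + 22980 = 48934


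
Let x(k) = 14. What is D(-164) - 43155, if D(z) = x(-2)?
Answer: -43141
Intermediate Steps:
D(z) = 14
D(-164) - 43155 = 14 - 43155 = -43141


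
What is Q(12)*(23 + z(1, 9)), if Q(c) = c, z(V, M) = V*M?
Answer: 384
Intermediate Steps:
z(V, M) = M*V
Q(12)*(23 + z(1, 9)) = 12*(23 + 9*1) = 12*(23 + 9) = 12*32 = 384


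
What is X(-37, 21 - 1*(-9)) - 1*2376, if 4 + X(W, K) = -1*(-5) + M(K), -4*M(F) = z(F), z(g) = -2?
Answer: -4749/2 ≈ -2374.5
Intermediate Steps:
M(F) = 1/2 (M(F) = -1/4*(-2) = 1/2)
X(W, K) = 3/2 (X(W, K) = -4 + (-1*(-5) + 1/2) = -4 + (5 + 1/2) = -4 + 11/2 = 3/2)
X(-37, 21 - 1*(-9)) - 1*2376 = 3/2 - 1*2376 = 3/2 - 2376 = -4749/2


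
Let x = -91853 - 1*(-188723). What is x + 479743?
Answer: 576613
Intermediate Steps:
x = 96870 (x = -91853 + 188723 = 96870)
x + 479743 = 96870 + 479743 = 576613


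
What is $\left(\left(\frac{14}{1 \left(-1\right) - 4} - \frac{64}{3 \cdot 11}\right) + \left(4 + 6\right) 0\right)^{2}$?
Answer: $\frac{611524}{27225} \approx 22.462$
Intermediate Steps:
$\left(\left(\frac{14}{1 \left(-1\right) - 4} - \frac{64}{3 \cdot 11}\right) + \left(4 + 6\right) 0\right)^{2} = \left(\left(\frac{14}{-1 - 4} - \frac{64}{33}\right) + 10 \cdot 0\right)^{2} = \left(\left(\frac{14}{-5} - \frac{64}{33}\right) + 0\right)^{2} = \left(\left(14 \left(- \frac{1}{5}\right) - \frac{64}{33}\right) + 0\right)^{2} = \left(\left(- \frac{14}{5} - \frac{64}{33}\right) + 0\right)^{2} = \left(- \frac{782}{165} + 0\right)^{2} = \left(- \frac{782}{165}\right)^{2} = \frac{611524}{27225}$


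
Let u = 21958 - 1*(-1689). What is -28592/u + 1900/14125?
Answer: -14357308/13360555 ≈ -1.0746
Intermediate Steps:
u = 23647 (u = 21958 + 1689 = 23647)
-28592/u + 1900/14125 = -28592/23647 + 1900/14125 = -28592*1/23647 + 1900*(1/14125) = -28592/23647 + 76/565 = -14357308/13360555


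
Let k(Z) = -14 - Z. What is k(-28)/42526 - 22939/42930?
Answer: -487451447/912820590 ≈ -0.53401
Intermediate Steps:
k(-28)/42526 - 22939/42930 = (-14 - 1*(-28))/42526 - 22939/42930 = (-14 + 28)*(1/42526) - 22939*1/42930 = 14*(1/42526) - 22939/42930 = 7/21263 - 22939/42930 = -487451447/912820590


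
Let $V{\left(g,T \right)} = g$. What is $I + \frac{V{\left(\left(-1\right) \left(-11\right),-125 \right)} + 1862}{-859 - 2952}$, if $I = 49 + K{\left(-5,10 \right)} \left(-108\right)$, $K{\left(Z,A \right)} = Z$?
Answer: $\frac{2242806}{3811} \approx 588.51$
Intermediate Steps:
$I = 589$ ($I = 49 - -540 = 49 + 540 = 589$)
$I + \frac{V{\left(\left(-1\right) \left(-11\right),-125 \right)} + 1862}{-859 - 2952} = 589 + \frac{\left(-1\right) \left(-11\right) + 1862}{-859 - 2952} = 589 + \frac{11 + 1862}{-3811} = 589 + 1873 \left(- \frac{1}{3811}\right) = 589 - \frac{1873}{3811} = \frac{2242806}{3811}$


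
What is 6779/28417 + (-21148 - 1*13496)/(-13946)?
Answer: 539509241/198151741 ≈ 2.7227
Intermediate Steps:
6779/28417 + (-21148 - 1*13496)/(-13946) = 6779*(1/28417) + (-21148 - 13496)*(-1/13946) = 6779/28417 - 34644*(-1/13946) = 6779/28417 + 17322/6973 = 539509241/198151741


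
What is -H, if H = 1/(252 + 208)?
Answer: -1/460 ≈ -0.0021739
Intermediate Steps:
H = 1/460 ≈ 0.0021739
-H = -1*1/460 = -1/460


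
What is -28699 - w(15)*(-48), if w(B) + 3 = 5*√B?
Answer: -28843 + 240*√15 ≈ -27914.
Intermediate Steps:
w(B) = -3 + 5*√B
-28699 - w(15)*(-48) = -28699 - (-3 + 5*√15)*(-48) = -28699 - (144 - 240*√15) = -28699 + (-144 + 240*√15) = -28843 + 240*√15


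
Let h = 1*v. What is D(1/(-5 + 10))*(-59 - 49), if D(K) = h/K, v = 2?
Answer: -1080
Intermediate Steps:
h = 2 (h = 1*2 = 2)
D(K) = 2/K
D(1/(-5 + 10))*(-59 - 49) = (2/(1/(-5 + 10)))*(-59 - 49) = (2/(1/5))*(-108) = (2*5)*(-108) = 10*(-108) = -1080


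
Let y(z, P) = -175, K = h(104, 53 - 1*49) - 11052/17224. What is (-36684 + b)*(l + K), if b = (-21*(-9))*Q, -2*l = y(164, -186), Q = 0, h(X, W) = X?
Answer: -15074115912/2153 ≈ -7.0014e+6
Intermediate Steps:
K = 445061/4306 (K = 104 - 11052/17224 = 104 - 1*2763/4306 = 104 - 2763/4306 = 445061/4306 ≈ 103.36)
l = 175/2 (l = -1/2*(-175) = 175/2 ≈ 87.500)
b = 0 (b = -21*(-9)*0 = 189*0 = 0)
(-36684 + b)*(l + K) = (-36684 + 0)*(175/2 + 445061/4306) = -36684*410918/2153 = -15074115912/2153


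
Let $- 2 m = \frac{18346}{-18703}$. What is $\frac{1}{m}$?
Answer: $\frac{18703}{9173} \approx 2.0389$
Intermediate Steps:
$m = \frac{9173}{18703}$ ($m = - \frac{18346 \frac{1}{-18703}}{2} = - \frac{18346 \left(- \frac{1}{18703}\right)}{2} = \left(- \frac{1}{2}\right) \left(- \frac{18346}{18703}\right) = \frac{9173}{18703} \approx 0.49046$)
$\frac{1}{m} = \frac{1}{\frac{9173}{18703}} = \frac{18703}{9173}$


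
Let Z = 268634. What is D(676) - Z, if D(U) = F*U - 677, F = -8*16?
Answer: -355839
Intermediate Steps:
F = -128
D(U) = -677 - 128*U (D(U) = -128*U - 677 = -677 - 128*U)
D(676) - Z = (-677 - 128*676) - 1*268634 = (-677 - 86528) - 268634 = -87205 - 268634 = -355839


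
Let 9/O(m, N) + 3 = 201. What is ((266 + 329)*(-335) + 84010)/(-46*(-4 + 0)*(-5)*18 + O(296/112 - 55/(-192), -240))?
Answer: 2536930/364319 ≈ 6.9635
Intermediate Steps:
O(m, N) = 1/22 (O(m, N) = 9/(-3 + 201) = 9/198 = 9*(1/198) = 1/22)
((266 + 329)*(-335) + 84010)/(-46*(-4 + 0)*(-5)*18 + O(296/112 - 55/(-192), -240)) = ((266 + 329)*(-335) + 84010)/(-46*(-4 + 0)*(-5)*18 + 1/22) = (595*(-335) + 84010)/(-(-184)*(-5)*18 + 1/22) = (-199325 + 84010)/(-46*20*18 + 1/22) = -115315/(-920*18 + 1/22) = -115315/(-16560 + 1/22) = -115315/(-364319/22) = -115315*(-22/364319) = 2536930/364319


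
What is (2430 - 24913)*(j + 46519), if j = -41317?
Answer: -116956566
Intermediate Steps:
(2430 - 24913)*(j + 46519) = (2430 - 24913)*(-41317 + 46519) = -22483*5202 = -116956566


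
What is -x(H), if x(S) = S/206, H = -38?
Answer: 19/103 ≈ 0.18447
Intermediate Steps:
x(S) = S/206 (x(S) = S*(1/206) = S/206)
-x(H) = -(-38)/206 = -1*(-19/103) = 19/103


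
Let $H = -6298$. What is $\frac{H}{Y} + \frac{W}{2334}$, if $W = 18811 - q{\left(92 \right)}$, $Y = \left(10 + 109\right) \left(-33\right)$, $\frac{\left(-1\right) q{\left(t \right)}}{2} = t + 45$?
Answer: $\frac{9960703}{1018402} \approx 9.7807$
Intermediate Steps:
$q{\left(t \right)} = -90 - 2 t$ ($q{\left(t \right)} = - 2 \left(t + 45\right) = - 2 \left(45 + t\right) = -90 - 2 t$)
$Y = -3927$ ($Y = 119 \left(-33\right) = -3927$)
$W = 19085$ ($W = 18811 - \left(-90 - 184\right) = 18811 - -274 = 18811 + 274 = 19085$)
$\frac{H}{Y} + \frac{W}{2334} = - \frac{6298}{-3927} + \frac{19085}{2334} = \left(-6298\right) \left(- \frac{1}{3927}\right) + 19085 \cdot \frac{1}{2334} = \frac{6298}{3927} + \frac{19085}{2334} = \frac{9960703}{1018402}$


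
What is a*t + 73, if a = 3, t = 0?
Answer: 73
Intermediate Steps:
a*t + 73 = 3*0 + 73 = 0 + 73 = 73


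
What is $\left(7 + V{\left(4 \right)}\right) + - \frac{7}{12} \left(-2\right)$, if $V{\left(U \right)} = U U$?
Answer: $\frac{145}{6} \approx 24.167$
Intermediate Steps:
$V{\left(U \right)} = U^{2}$
$\left(7 + V{\left(4 \right)}\right) + - \frac{7}{12} \left(-2\right) = \left(7 + 4^{2}\right) + - \frac{7}{12} \left(-2\right) = \left(7 + 16\right) + \left(-7\right) \frac{1}{12} \left(-2\right) = 23 - - \frac{7}{6} = 23 + \frac{7}{6} = \frac{145}{6}$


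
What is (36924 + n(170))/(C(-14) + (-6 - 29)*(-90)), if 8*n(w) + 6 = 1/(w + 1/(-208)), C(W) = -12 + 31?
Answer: 5222276891/448210684 ≈ 11.651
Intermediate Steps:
C(W) = 19
n(w) = -3/4 + 1/(8*(-1/208 + w)) (n(w) = -3/4 + 1/(8*(w + 1/(-208))) = -3/4 + 1/(8*(w - 1/208)) = -3/4 + 1/(8*(-1/208 + w)))
(36924 + n(170))/(C(-14) + (-6 - 29)*(-90)) = (36924 + (107 - 624*170)/(4*(-1 + 208*170)))/(19 + (-6 - 29)*(-90)) = (36924 + (107 - 106080)/(4*(-1 + 35360)))/(19 - 35*(-90)) = (36924 + (1/4)*(-105973)/35359)/(19 + 3150) = (36924 + (1/4)*(1/35359)*(-105973))/3169 = (36924 - 105973/141436)*(1/3169) = (5222276891/141436)*(1/3169) = 5222276891/448210684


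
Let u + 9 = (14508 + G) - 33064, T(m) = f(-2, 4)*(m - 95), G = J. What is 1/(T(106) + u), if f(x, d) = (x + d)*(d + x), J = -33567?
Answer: -1/52088 ≈ -1.9198e-5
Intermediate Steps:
G = -33567
f(x, d) = (d + x)**2 (f(x, d) = (d + x)*(d + x) = (d + x)**2)
T(m) = -380 + 4*m (T(m) = (4 - 2)**2*(m - 95) = 2**2*(-95 + m) = 4*(-95 + m) = -380 + 4*m)
u = -52132 (u = -9 + ((14508 - 33567) - 33064) = -9 + (-19059 - 33064) = -9 - 52123 = -52132)
1/(T(106) + u) = 1/((-380 + 4*106) - 52132) = 1/((-380 + 424) - 52132) = 1/(44 - 52132) = 1/(-52088) = -1/52088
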